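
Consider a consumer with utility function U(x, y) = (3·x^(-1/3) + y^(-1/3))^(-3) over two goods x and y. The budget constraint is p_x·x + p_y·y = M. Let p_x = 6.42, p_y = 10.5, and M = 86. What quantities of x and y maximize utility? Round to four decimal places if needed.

MU_x ∝ 3·x^(-4/3), MU_y ∝ y^(-4/3), so MRS = 3·(y/x)^(4/3) = p_x/p_y.
Solve for the ratio: y/x = [(1/3)·p_x/p_y]^(0.75).
Substitute y = (y/x)·x into the budget: x* = M/(p_x + p_y·(y/x)).
Numerically y/x = 0.303332, so x* = 86/(6.42 + 10.5·0.303332) = 8.9537 and y* = 0.303332·8.9537 = 2.7159.

x* = 8.9537, y* = 2.7159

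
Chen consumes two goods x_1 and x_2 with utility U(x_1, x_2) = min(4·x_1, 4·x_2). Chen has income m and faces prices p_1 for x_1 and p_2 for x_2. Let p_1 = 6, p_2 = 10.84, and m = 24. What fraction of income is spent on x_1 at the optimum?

With perfect complements, no substitution: consume in ratio x_1:x_2 = 4:4.
Budget: p_1·x_1 + p_2·x_1 = m, so (4·p_1 + 4·p_2)·x_1 = 4·m.
Demand: x_1*(p_1,p_2,m) = 4·m/(4·p_1 + 4·p_2), x_2* = 4·m/(4·p_1 + 4·p_2).
Here 4·6 + 4·10.84 = 67.36, giving x_1* = 1.4252 and x_2* = 1.4252.
Expenditure on x_1: 6·1.4252 = 8.5511; share = 0.3563.

share on x_1 = 0.3563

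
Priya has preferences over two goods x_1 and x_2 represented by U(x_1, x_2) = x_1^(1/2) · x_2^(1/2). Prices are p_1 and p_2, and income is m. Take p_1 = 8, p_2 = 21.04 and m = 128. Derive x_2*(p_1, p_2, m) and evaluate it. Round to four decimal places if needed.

x_2* = 3.0418

MU_x_1/MU_x_2 = (0.5·x_2)/(0.5·x_1); tangency sets this equal to p_1/p_2.
So 0.5·p_2·x_2 = 0.5·p_1·x_1; combined with the budget, a share 0.5 of income goes to x_1.
Demand: x_1*(p_1,p_2,m) = 0.5·m/p_1 and x_2* = 0.5·m/p_2.
At p_1=8, p_2=21.04, m=128: x_2* = 0.5·128/21.04 = 3.0418.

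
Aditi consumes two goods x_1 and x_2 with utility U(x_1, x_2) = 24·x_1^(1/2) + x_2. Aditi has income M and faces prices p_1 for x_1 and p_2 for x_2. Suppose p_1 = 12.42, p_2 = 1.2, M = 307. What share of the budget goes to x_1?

Plugging in: x_1* = (12·1.2/12.42)² = 1.3443, x_2* = 241.9203.
Expenditure on x_1: 12.42·1.3443 = 16.6957; share = 0.0544.

share on x_1 = 0.0544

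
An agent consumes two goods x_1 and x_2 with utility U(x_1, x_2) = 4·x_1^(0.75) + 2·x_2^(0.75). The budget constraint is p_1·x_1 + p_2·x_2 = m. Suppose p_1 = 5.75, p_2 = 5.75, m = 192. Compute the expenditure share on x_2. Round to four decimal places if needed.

With the ratio pinned down, the budget gives x_1* = m/(p_1 + p_2·(x_2/x_1)) and x_2* = (x_2/x_1)·x_1*.
Numerically x_2/x_1 = 0.0625, so x_1* = 192/(5.75 + 5.75·0.0625) = 31.4271 and x_2* = 0.0625·31.4271 = 1.9642.
Expenditure on x_2: 5.75·1.9642 = 11.2941; share = 0.0588.

share on x_2 = 0.0588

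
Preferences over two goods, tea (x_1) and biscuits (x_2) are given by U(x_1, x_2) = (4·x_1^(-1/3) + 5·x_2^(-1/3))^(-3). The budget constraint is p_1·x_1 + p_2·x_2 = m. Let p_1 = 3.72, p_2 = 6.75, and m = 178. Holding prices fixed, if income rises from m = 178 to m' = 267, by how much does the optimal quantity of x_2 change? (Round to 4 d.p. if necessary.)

Δx_2* = 7.6266

MRS = MU_x_1/MU_x_2 = (4/5)·(x_2/x_1)^(4/3). Set equal to p_1/p_2.
Hence x_2/x_1 = ((5/4)·p_1/p_2)^(1/(4/3)), i.e. raised to the 0.75 power.
With the ratio pinned down, the budget gives x_1* = m/(p_1 + p_2·(x_2/x_1)) and x_2* = (x_2/x_1)·x_1*.
Numerically x_2/x_1 = 0.756157, so x_1* = 178/(3.72 + 6.75·0.756157) = 20.1721 and x_2* = 0.756157·20.1721 = 15.2533.
At m' = 267: x_2* = 22.8799. Change: 22.8799 − 15.2533 = 7.6266.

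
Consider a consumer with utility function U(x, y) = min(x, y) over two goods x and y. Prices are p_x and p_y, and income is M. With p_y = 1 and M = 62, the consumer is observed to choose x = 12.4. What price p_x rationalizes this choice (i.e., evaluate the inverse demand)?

p_x = 4

Leontief preferences: the optimum is at the kink where x/1 = y/1, i.e. y = x.
Budget: p_x·x + p_y·x = M, so (p_x + p_y)·x = M.
Demand: x*(p_x,p_y,M) = M/(p_x + p_y), y* = M/(p_x + p_y).
Set x* = 12.4 in the demand function and solve for p_x: p_x = 4.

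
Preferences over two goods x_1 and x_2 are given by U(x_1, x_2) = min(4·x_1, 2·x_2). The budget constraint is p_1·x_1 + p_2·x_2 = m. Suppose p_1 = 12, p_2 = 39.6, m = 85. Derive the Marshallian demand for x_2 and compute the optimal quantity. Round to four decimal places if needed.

x_2* = 1.864

Leontief preferences: the optimum is at the kink where x_1/2 = x_2/4, i.e. x_2 = 2·x_1.
Budget: p_1·x_1 + p_2·2·x_1 = m, so (2·p_1 + 4·p_2)·x_1 = 2·m.
Demand: x_1*(p_1,p_2,m) = 2·m/(2·p_1 + 4·p_2), x_2* = 4·m/(2·p_1 + 4·p_2).
Here 2·12 + 4·39.6 = 182.4, giving x_2* = 1.864.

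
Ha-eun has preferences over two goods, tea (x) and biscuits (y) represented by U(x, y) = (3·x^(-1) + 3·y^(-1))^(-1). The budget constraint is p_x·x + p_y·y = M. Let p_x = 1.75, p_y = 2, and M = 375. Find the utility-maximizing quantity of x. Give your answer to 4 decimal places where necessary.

x* = 103.5675

From the CES first-order condition, (y/x)^(2) = p_x/p_y.
Solve for the ratio: y/x = [p_x/p_y]^(0.5).
With the ratio pinned down, the budget gives x* = M/(p_x + p_y·(y/x)) and y* = (y/x)·x*.
Numerically y/x = 0.935414, so x* = 375/(1.75 + 2·0.935414) = 103.5675.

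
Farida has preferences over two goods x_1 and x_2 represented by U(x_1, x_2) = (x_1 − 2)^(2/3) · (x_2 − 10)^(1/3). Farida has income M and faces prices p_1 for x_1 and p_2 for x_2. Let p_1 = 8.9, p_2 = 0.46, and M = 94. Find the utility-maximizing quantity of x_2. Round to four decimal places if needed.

x_2* = 61.8841

Discretionary income = 94 − 2·8.9 − 10·0.46 = 71.6; x_2* = 10 + 1/3·71.6/0.46 = 61.8841.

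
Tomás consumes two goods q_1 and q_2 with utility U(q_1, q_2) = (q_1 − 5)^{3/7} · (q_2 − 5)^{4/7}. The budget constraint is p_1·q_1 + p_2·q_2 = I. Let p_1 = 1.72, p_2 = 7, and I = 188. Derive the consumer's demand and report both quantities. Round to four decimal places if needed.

q_1* = 40.9801, q_2* = 16.7878

MRS = (3/4)·(q_2−5)/(q_1−5). Tangency with p_1/p_2 gives q_2−5 = (4/3)·(p_1/p_2)·(q_1−5).
Substituting into the budget: q_1* = 5 + 3/7·(I − 5·p_1 − 5·p_2)/p_1, and q_2* = 5 + 4/7·(…)/p_2.
Discretionary income = 188 − 5·1.72 − 5·7 = 144.4; q_1* = 5 + 3/7·144.4/1.72 = 40.9801; q_2* = 5 + 4/7·144.4/7 = 16.7878.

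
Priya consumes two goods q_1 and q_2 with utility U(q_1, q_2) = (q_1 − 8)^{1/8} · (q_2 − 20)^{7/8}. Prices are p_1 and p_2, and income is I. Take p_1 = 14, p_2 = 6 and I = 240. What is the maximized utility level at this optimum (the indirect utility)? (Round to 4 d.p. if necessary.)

V = 0.8228

MRS = (1/7)·(q_2−20)/(q_1−8). Tangency with p_1/p_2 gives q_2−20 = 7·(p_1/p_2)·(q_1−8).
Substituting into the budget: q_1* = 8 + 0.125·(I − 8·p_1 − 20·p_2)/p_1, and q_2* = 20 + 0.875·(…)/p_2.
Discretionary income = 240 − 8·14 − 20·6 = 8; q_1* = 8 + 0.125·8/14 = 8.0714; q_2* = 20 + 0.875·8/6 = 21.1667.
Utility at the optimum: U(8.0714, 21.1667) = 0.8228.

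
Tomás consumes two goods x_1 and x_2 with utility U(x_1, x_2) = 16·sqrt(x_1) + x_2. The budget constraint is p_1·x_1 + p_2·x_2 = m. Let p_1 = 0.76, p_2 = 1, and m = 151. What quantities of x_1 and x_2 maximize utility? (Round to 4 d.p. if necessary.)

Set MRS = p_1/p_2: 8·x_1^(−1/2) = p_1/p_2.
Solve: √x_1 = 8·p_2/p_1, so x_1*(p_1,p_2) = (8·p_2/p_1)², and x_2* = (m − p_1·x_1*)/p_2.
Plugging in: x_1* = (8·1/0.76)² = 110.8033, x_2* = 66.7895.

x_1* = 110.8033, x_2* = 66.7895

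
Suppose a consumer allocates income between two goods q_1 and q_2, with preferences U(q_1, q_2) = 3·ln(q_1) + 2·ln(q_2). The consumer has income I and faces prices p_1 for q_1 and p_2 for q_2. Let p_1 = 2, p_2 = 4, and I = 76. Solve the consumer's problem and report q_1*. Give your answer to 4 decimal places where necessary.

The MRS is (3/2)·q_2/q_1. Set MRS = p_1/p_2.
Rearranging, p_2·q_2 = (2/3)·p_1·q_1. Substituting into the budget gives p_1·q_1·(1 + (2/3)) = I.
Demand: q_1*(p_1,p_2,I) = 0.6·I/p_1 and q_2* = 0.4·I/p_2.
At p_1=2, p_2=4, I=76: q_1* = 0.6·76/2 = 22.8.

q_1* = 22.8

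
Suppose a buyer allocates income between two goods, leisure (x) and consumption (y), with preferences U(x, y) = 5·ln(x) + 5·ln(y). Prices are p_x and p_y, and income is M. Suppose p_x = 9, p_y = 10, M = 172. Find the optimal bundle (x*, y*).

x* = 9.5556, y* = 8.6

The MRS is y/x. Set MRS = p_x/p_y.
So 5·p_y·y = 5·p_x·x; combined with the budget, a share 0.5 of income goes to x.
Demand: x*(p_x,p_y,M) = 0.5·M/p_x and y* = 0.5·M/p_y.
At p_x=9, p_y=10, M=172: x* = 0.5·172/9 = 9.5556, y* = 8.6.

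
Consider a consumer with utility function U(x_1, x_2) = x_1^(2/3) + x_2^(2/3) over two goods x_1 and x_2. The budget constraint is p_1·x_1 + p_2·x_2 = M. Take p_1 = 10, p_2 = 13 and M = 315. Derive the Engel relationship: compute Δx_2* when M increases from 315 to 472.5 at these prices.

MU_x_1 ∝ x_1^(-1/3), MU_x_2 ∝ x_2^(-1/3), so MRS = (x_2/x_1)^(1/3) = p_1/p_2.
Hence x_2/x_1 = (p_1/p_2)^(1/(1/3)), i.e. raised to the 3 power.
With the ratio pinned down, the budget gives x_1* = M/(p_1 + p_2·(x_2/x_1)) and x_2* = (x_2/x_1)·x_1*.
Numerically x_2/x_1 = 0.455166, so x_1* = 315/(10 + 13·0.455166) = 19.79 and x_2* = 0.455166·19.79 = 9.0077.
At M' = 472.5: x_2* = 13.5116. Change: 13.5116 − 9.0077 = 4.5039.

Δx_2* = 4.5039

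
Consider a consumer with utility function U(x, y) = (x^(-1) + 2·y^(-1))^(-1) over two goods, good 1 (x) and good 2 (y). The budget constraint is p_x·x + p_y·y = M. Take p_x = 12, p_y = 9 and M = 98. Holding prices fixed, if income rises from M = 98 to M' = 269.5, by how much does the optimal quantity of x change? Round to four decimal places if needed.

MU_x ∝ x^(-2), MU_y ∝ 2·y^(-2), so MRS = (1/2)·(y/x)^(2) = p_x/p_y.
Hence y/x = (2·p_x/p_y)^(1/(2)), i.e. raised to the 0.5 power.
With the ratio pinned down, the budget gives x* = M/(p_x + p_y·(y/x)) and y* = (y/x)·x*.
Numerically y/x = 1.632993, so x* = 98/(12 + 9·1.632993) = 3.6708.
At M' = 269.5: x* = 10.0948. Change: 10.0948 − 3.6708 = 6.424.

Δx* = 6.424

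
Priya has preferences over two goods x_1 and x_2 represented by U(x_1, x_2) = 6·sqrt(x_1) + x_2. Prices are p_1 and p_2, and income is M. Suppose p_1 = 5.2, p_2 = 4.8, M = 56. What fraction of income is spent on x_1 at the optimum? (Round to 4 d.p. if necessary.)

MU_x_1 = 3/√x_1, MU_x_2 = 1. Tangency: 3/√x_1 = p_1/p_2.
Thus x_1* = (3·p_2/p_1)² — independent of M — with the rest of income spent on x_2.
Plugging in: x_1* = (3·4.8/5.2)² = 7.6686, x_2* = 3.359.
Expenditure on x_1: 5.2·7.6686 = 39.8769; share = 0.7121.

share on x_1 = 0.7121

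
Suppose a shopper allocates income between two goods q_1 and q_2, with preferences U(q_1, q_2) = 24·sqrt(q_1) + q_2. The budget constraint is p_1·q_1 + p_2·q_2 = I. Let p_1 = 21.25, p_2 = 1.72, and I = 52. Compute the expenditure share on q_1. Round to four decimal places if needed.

share on q_1 = 0.3855

Utility is quasi-linear in q_2; the FOC for q_1 is 12/√q_1 = p_1/p_2.
Solve: √q_1 = 12·p_2/p_1, so q_1*(p_1,p_2) = (12·p_2/p_1)², and q_2* = (I − p_1·q_1*)/p_2.
Plugging in: q_1* = (12·1.72/21.25)² = 0.9434, q_2* = 18.577.
Expenditure on q_1: 21.25·0.9434 = 20.0475; share = 0.3855.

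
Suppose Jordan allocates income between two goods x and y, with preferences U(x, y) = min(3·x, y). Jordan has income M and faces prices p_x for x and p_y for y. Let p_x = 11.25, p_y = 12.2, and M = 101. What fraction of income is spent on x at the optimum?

share on x = 0.2351

Leontief preferences: the optimum is at the kink where x/1 = y/3, i.e. y = 3·x.
Budget: p_x·x + p_y·3·x = M, so (p_x + 3·p_y)·x = M.
Demand: x*(p_x,p_y,M) = M/(p_x + 3·p_y), y* = 3·M/(p_x + 3·p_y).
Here 11.25 + 3·12.2 = 47.85, giving x* = 2.1108 and y* = 6.3323.
Expenditure on x: 11.25·2.1108 = 23.7461; share = 0.2351.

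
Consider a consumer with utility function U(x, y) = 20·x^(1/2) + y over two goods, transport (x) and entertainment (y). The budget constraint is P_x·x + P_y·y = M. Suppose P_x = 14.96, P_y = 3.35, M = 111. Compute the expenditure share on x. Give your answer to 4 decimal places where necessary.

Utility is quasi-linear in y; the FOC for x is 10/√x = P_x/P_y.
Solve: √x = 10·P_y/P_x, so x*(P_x,P_y) = (10·P_y/P_x)², and y* = (M − P_x·x*)/P_y.
Plugging in: x* = (10·3.35/14.96)² = 5.0145, y* = 10.7413.
Expenditure on x: 14.96·5.0145 = 75.0167; share = 0.6758.

share on x = 0.6758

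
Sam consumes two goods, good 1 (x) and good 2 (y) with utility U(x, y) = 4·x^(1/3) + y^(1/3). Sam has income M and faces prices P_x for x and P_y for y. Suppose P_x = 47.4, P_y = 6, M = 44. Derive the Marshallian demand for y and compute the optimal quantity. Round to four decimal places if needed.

MU_x ∝ 4·x^(-2/3), MU_y ∝ y^(-2/3), so MRS = 4·(y/x)^(2/3) = P_x/P_y.
Hence y/x = ((1/4)·P_x/P_y)^(1/(2/3)), i.e. raised to the 1.5 power.
Substitute y = (y/x)·x into the budget: x* = M/(P_x + P_y·(y/x)).
Numerically y/x = 2.77556, so x* = 44/(47.4 + 6·2.77556) = 0.6869 and y* = 2.77556·0.6869 = 1.9066.

y* = 1.9066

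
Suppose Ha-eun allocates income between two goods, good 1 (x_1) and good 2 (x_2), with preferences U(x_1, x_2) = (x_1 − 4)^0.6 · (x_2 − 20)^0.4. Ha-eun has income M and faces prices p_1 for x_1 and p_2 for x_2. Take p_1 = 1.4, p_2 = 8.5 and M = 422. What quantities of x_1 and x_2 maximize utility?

x_1* = 109.6, x_2* = 31.5953

Let x_1' = x_1−4, x_2' = x_2−20. MRS = (3/2)·x_2'/x_1' = p_1/p_2.
After buying the subsistence bundle (4, 20), a share 0.6 of the remaining income goes to x_1: x_1* = 4 + 0.6·(M − 4p_1 − 20p_2)/p_1.
Discretionary income = 422 − 4·1.4 − 20·8.5 = 246.4; x_1* = 4 + 0.6·246.4/1.4 = 109.6; x_2* = 20 + 0.4·246.4/8.5 = 31.5953.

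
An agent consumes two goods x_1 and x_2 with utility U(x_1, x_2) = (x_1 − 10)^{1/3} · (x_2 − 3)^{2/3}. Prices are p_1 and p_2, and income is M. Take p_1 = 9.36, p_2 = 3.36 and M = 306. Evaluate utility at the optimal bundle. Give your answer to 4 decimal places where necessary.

V = 22.644

MRS = (1/2)·(x_2−3)/(x_1−10). Tangency with p_1/p_2 gives x_2−3 = 2·(p_1/p_2)·(x_1−10).
After buying the subsistence bundle (10, 3), a share 1/3 of the remaining income goes to x_1: x_1* = 10 + 1/3·(M − 10p_1 − 3p_2)/p_1.
Discretionary income = 306 − 10·9.36 − 3·3.36 = 202.32; x_1* = 10 + 1/3·202.32/9.36 = 17.2051; x_2* = 3 + 2/3·202.32/3.36 = 43.1429.
Utility at the optimum: U(17.2051, 43.1429) = 22.644.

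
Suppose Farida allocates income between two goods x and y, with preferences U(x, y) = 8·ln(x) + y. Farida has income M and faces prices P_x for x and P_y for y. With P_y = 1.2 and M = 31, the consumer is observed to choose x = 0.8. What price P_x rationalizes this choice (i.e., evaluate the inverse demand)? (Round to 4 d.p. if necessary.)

P_x = 12

MU_x = 8/x, MU_y = 1. Tangency: 8/x = P_x/P_y.
So x*(P_x,P_y) = 8·P_y/P_x, independent of income; and y* = (M − 8·P_y)/P_y.
Set x* = 0.8 in the demand function and solve for P_x: P_x = 12.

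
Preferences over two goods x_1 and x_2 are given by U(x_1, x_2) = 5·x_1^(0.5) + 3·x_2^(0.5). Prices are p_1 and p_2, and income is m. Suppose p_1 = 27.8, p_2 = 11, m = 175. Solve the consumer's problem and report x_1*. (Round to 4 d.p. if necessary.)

Numerically x_2/x_1 = 2.299359, so x_1* = 175/(27.8 + 11·2.299359) = 3.2961.

x_1* = 3.2961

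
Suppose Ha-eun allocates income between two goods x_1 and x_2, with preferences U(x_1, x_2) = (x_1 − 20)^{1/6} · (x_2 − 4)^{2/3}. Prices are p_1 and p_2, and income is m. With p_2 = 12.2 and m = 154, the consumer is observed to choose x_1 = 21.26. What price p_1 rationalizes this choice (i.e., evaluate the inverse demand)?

p_1 = 4

Let x_1' = x_1−20, x_2' = x_2−4. MRS = (1/4)·x_2'/x_1' = p_1/p_2.
Substituting into the budget: x_1* = 20 + 0.2·(m − 20·p_1 − 4·p_2)/p_1, and x_2* = 4 + 0.8·(…)/p_2.
Set x_1* = 21.26 in the demand function and solve for p_1: p_1 = 4.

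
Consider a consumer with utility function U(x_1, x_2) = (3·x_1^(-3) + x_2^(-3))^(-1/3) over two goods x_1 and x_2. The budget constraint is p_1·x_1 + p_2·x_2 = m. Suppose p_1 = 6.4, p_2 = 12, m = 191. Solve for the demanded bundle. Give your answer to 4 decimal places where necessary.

With the ratio pinned down, the budget gives x_1* = m/(p_1 + p_2·(x_2/x_1)) and x_2* = (x_2/x_1)·x_1*.
Numerically x_2/x_1 = 0.649336, so x_1* = 191/(6.4 + 12·0.649336) = 13.4583 and x_2* = 0.649336·13.4583 = 8.7389.

x_1* = 13.4583, x_2* = 8.7389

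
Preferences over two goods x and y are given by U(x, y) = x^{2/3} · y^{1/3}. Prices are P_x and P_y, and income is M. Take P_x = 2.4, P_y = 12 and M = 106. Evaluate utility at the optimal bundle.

MU_x/MU_y = (2/3·y)/(1/3·x); tangency sets this equal to P_x/P_y.
So 2/3·P_y·y = 1/3·P_x·x; combined with the budget, a share 2/3 of income goes to x.
Demand: x*(P_x,P_y,M) = 2/3·M/P_x and y* = 1/3·M/P_y.
At P_x=2.4, P_y=12, M=106: x* = 2/3·106/2.4 = 29.4444, y* = 2.9444.
Utility at the optimum: U(29.4444, 2.9444) = 13.6669.

V = 13.6669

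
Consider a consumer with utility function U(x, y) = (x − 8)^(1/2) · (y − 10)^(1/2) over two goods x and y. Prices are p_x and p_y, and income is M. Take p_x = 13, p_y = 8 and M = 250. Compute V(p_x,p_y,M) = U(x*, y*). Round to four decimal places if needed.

MRS = (y−10)/(x−8). Tangency with p_x/p_y gives y−10 = (p_x/p_y)·(x−8).
Substituting into the budget: x* = 8 + 0.5·(M − 8·p_x − 10·p_y)/p_x, and y* = 10 + 0.5·(…)/p_y.
Discretionary income = 250 − 8·13 − 10·8 = 66; x* = 8 + 0.5·66/13 = 10.5385; y* = 10 + 0.5·66/8 = 14.125.
Utility at the optimum: U(10.5385, 14.125) = 3.2359.

V = 3.2359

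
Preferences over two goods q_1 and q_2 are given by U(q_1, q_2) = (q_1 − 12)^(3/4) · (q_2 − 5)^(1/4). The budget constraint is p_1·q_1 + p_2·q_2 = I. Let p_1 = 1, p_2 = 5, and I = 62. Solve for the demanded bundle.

q_1* = 30.75, q_2* = 6.25

Let q_1' = q_1−12, q_2' = q_2−5. MRS = 3·q_2'/q_1' = p_1/p_2.
Substituting into the budget: q_1* = 12 + 0.75·(I − 12·p_1 − 5·p_2)/p_1, and q_2* = 5 + 0.25·(…)/p_2.
Discretionary income = 62 − 12·1 − 5·5 = 25; q_1* = 12 + 0.75·25/1 = 30.75; q_2* = 5 + 0.25·25/5 = 6.25.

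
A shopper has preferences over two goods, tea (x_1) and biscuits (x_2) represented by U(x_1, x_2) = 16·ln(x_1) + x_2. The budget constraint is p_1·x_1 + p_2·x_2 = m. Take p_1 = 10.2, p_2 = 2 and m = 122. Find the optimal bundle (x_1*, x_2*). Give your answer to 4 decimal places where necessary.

MU_x_1 = 16/x_1, MU_x_2 = 1. Tangency: 16/x_1 = p_1/p_2.
So x_1*(p_1,p_2) = 16·p_2/p_1, independent of income; and x_2* = (m − 16·p_2)/p_2.
At the given prices: x_1* = 16·2/10.2 = 3.1373, and x_2* = 45.

x_1* = 3.1373, x_2* = 45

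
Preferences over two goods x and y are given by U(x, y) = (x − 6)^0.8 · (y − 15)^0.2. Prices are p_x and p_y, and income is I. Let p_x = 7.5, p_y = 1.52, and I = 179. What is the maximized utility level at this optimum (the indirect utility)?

V = 12.3699

After buying the subsistence bundle (6, 15), a share 0.8 of the remaining income goes to x: x* = 6 + 0.8·(I − 6p_x − 15p_y)/p_x.
Discretionary income = 179 − 6·7.5 − 15·1.52 = 111.2; x* = 6 + 0.8·111.2/7.5 = 17.8613; y* = 15 + 0.2·111.2/1.52 = 29.6316.
Utility at the optimum: U(17.8613, 29.6316) = 12.3699.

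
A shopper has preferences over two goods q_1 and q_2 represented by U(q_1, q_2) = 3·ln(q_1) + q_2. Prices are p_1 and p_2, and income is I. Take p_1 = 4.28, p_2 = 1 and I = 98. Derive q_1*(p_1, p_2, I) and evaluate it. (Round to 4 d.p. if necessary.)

Set MRS = p_1/p_2: (3/q_1)/1 = p_1/p_2.
So q_1*(p_1,p_2) = 3·p_2/p_1, independent of income; and q_2* = (I − 3·p_2)/p_2.
At the given prices: q_1* = 3·1/4.28 = 0.7009.

q_1* = 0.7009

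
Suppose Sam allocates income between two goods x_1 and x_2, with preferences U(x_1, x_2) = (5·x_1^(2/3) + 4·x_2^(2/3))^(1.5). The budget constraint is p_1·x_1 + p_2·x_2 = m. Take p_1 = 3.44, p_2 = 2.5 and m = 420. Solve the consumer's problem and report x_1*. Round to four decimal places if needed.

From the CES first-order condition, (5/4)·(x_2/x_1)^(1/3) = p_1/p_2.
Hence x_2/x_1 = ((4/5)·p_1/p_2)^(1/(1/3)), i.e. raised to the 3 power.
With the ratio pinned down, the budget gives x_1* = m/(p_1 + p_2·(x_2/x_1)) and x_2* = (x_2/x_1)·x_1*.
Numerically x_2/x_1 = 1.333906, so x_1* = 420/(3.44 + 2.5·1.333906) = 61.9948.

x_1* = 61.9948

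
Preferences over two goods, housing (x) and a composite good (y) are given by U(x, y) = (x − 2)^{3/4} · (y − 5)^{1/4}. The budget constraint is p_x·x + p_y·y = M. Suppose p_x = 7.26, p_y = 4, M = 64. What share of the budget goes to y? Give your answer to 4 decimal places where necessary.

Discretionary income = 64 − 2·7.26 − 5·4 = 29.48; x* = 2 + 0.75·29.48/7.26 = 5.0455; y* = 5 + 0.25·29.48/4 = 6.8425.
Expenditure on y: 4·6.8425 = 27.37; share = 0.4277.

share on y = 0.4277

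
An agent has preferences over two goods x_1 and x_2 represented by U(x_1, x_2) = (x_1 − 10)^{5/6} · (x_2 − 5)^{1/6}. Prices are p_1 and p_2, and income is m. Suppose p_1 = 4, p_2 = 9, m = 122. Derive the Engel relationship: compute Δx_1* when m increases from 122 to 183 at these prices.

Δx_1* = 12.7083

MRS = 5·(x_2−5)/(x_1−10). Tangency with p_1/p_2 gives x_2−5 = (1/5)·(p_1/p_2)·(x_1−10).
After buying the subsistence bundle (10, 5), a share 5/6 of the remaining income goes to x_1: x_1* = 10 + 5/6·(m − 10p_1 − 5p_2)/p_1.
Discretionary income = 122 − 10·4 − 5·9 = 37; x_1* = 10 + 5/6·37/4 = 17.7083.
At m' = 183: x_1* = 30.4167. Change: 30.4167 − 17.7083 = 12.7083.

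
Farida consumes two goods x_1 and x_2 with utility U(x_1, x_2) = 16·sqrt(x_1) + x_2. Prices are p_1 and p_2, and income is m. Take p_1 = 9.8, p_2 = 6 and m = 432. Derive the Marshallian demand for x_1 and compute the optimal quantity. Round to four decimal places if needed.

x_1* = 23.99

Utility is quasi-linear in x_2; the FOC for x_1 is 8/√x_1 = p_1/p_2.
Solve: √x_1 = 8·p_2/p_1, so x_1*(p_1,p_2) = (8·p_2/p_1)², and x_2* = (m − p_1·x_1*)/p_2.
Plugging in: x_1* = (8·6/9.8)² = 23.99.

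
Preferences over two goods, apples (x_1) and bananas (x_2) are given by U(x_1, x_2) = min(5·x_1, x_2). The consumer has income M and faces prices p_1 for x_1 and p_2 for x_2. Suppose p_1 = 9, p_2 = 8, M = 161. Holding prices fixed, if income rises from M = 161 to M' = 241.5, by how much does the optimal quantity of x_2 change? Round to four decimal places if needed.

Δx_2* = 8.2143

Leontief preferences: the optimum is at the kink where x_1/1 = x_2/5, i.e. x_2 = 5·x_1.
Budget: p_1·x_1 + p_2·5·x_1 = M, so (p_1 + 5·p_2)·x_1 = M.
Demand: x_1*(p_1,p_2,M) = M/(p_1 + 5·p_2), x_2* = 5·M/(p_1 + 5·p_2).
Here 9 + 5·8 = 49, giving x_2* = 16.4286.
At M' = 241.5: x_2* = 24.6429. Change: 24.6429 − 16.4286 = 8.2143.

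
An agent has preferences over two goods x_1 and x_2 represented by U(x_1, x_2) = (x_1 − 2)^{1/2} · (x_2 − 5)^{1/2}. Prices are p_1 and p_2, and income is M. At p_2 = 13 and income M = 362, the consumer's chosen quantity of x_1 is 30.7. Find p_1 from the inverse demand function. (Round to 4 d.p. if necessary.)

MRS = (x_2−5)/(x_1−2). Tangency with p_1/p_2 gives x_2−5 = (p_1/p_2)·(x_1−2).
Substituting into the budget: x_1* = 2 + 0.5·(M − 2·p_1 − 5·p_2)/p_1, and x_2* = 5 + 0.5·(…)/p_2.
Set x_1* = 30.7 in the demand function and solve for p_1: p_1 = 5.

p_1 = 5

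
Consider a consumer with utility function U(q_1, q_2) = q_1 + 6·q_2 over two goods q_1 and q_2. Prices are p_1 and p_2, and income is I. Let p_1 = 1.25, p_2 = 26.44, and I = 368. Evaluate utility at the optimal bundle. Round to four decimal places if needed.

V = 294.4

q_1 gives more utility per dollar, so spend all income on q_1: q_1* = I/p_1, q_2* = 0.
Numerically: q_1* = 294.4, q_2* = 0.
Utility at the optimum: U(294.4, 0) = 294.4.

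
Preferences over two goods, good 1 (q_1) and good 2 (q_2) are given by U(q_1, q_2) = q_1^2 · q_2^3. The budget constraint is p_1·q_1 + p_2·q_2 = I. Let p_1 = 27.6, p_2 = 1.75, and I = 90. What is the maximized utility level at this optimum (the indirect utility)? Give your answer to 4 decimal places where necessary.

At p_1=27.6, p_2=1.75, I=90: q_1* = 0.4·90/27.6 = 1.3043, q_2* = 30.8571.
Utility at the optimum: U(1.3043, 30.8571) = 49986.6429.

V = 49986.6429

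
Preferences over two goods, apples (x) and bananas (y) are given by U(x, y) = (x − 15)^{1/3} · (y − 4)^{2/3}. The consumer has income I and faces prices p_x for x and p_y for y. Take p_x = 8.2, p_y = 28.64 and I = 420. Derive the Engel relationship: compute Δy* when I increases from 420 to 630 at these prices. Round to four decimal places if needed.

This is Cobb-Douglas in (x−15, y−4): tangency gives 1/3·p_y·(y−4) = 2/3·p_x·(x−15).
After buying the subsistence bundle (15, 4), a share 1/3 of the remaining income goes to x: x* = 15 + 1/3·(I − 15p_x − 4p_y)/p_x.
Discretionary income = 420 − 15·8.2 − 4·28.64 = 182.44; y* = 4 + 2/3·182.44/28.64 = 8.2467.
At I' = 630: y* = 13.135. Change: 13.135 − 8.2467 = 4.8883.

Δy* = 4.8883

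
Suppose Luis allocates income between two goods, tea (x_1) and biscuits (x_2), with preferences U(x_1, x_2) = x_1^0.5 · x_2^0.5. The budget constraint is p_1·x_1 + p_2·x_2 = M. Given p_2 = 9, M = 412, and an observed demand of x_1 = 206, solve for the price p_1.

p_1 = 1

The MRS is x_2/x_1. Set MRS = p_1/p_2.
Rearranging, p_2·x_2 = p_1·x_1. Substituting into the budget gives p_1·x_1·(1 + 1) = M.
Demand: x_1*(p_1,p_2,M) = 0.5·M/p_1 and x_2* = 0.5·M/p_2.
Set x_1* = 206 in the demand function and solve for p_1: p_1 = 1.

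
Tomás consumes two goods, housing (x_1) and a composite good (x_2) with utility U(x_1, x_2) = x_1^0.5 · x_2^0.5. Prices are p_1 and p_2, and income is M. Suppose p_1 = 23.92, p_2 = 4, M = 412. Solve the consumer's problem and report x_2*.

At p_1=23.92, p_2=4, M=412: x_2* = 0.5·412/4 = 51.5.

x_2* = 51.5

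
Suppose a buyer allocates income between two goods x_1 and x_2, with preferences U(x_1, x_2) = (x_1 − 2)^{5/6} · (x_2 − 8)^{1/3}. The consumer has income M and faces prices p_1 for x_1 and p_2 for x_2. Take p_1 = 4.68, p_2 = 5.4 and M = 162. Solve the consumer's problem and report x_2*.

x_2* = 13.7905

MRS = (5/2)·(x_2−8)/(x_1−2). Tangency with p_1/p_2 gives x_2−8 = (2/5)·(p_1/p_2)·(x_1−2).
Substituting into the budget: x_1* = 2 + 5/7·(M − 2·p_1 − 8·p_2)/p_1, and x_2* = 8 + 2/7·(…)/p_2.
Discretionary income = 162 − 2·4.68 − 8·5.4 = 109.44; x_2* = 8 + 2/7·109.44/5.4 = 13.7905.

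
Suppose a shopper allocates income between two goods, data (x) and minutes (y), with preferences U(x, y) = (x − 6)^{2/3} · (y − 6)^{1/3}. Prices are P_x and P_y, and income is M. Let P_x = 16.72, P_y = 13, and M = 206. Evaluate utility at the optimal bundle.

MRS = 2·(y−6)/(x−6). Tangency with P_x/P_y gives y−6 = (1/2)·(P_x/P_y)·(x−6).
Substituting into the budget: x* = 6 + 2/3·(M − 6·P_x − 6·P_y)/P_x, and y* = 6 + 1/3·(…)/P_y.
Discretionary income = 206 − 6·16.72 − 6·13 = 27.68; x* = 6 + 2/3·27.68/16.72 = 7.1037; y* = 6 + 1/3·27.68/13 = 6.7097.
Utility at the optimum: U(7.1037, 6.7097) = 0.9526.

V = 0.9526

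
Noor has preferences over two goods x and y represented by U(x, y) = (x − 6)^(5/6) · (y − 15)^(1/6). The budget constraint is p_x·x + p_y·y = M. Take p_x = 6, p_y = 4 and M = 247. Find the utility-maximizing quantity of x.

Let x' = x−6, y' = y−15. MRS = 5·y'/x' = p_x/p_y.
After buying the subsistence bundle (6, 15), a share 5/6 of the remaining income goes to x: x* = 6 + 5/6·(M − 6p_x − 15p_y)/p_x.
Discretionary income = 247 − 6·6 − 15·4 = 151; x* = 6 + 5/6·151/6 = 26.9722.

x* = 26.9722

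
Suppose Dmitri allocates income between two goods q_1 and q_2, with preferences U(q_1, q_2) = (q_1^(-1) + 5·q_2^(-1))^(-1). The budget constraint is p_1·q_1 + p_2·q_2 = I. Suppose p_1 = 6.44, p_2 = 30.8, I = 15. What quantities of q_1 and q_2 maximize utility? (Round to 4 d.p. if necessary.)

q_1* = 0.3954, q_2* = 0.4043

Substitute q_2 = (q_2/q_1)·q_1 into the budget: q_1* = I/(p_1 + p_2·(q_2/q_1)).
Numerically q_2/q_1 = 1.022475, so q_1* = 15/(6.44 + 30.8·1.022475) = 0.3954 and q_2* = 1.022475·0.3954 = 0.4043.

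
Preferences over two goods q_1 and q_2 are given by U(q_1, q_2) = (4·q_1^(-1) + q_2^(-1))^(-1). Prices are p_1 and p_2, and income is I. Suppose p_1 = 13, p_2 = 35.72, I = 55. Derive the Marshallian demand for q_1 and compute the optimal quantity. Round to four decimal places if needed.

q_1* = 2.3134

MRS = MU_q_1/MU_q_2 = 4·(q_2/q_1)^(2). Set equal to p_1/p_2.
Hence q_2/q_1 = ((1/4)·p_1/p_2)^(1/(2)), i.e. raised to the 0.5 power.
Substitute q_2 = (q_2/q_1)·q_1 into the budget: q_1* = I/(p_1 + p_2·(q_2/q_1)).
Numerically q_2/q_1 = 0.301638, so q_1* = 55/(13 + 35.72·0.301638) = 2.3134.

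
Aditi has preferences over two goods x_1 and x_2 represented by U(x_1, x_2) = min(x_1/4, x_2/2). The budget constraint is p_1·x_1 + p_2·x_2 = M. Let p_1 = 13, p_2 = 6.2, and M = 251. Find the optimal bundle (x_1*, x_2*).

Leontief preferences: the optimum is at the kink where x_1/4 = x_2/2, i.e. x_2 = (1/2)·x_1.
Budget: p_1·x_1 + p_2·(1/2)·x_1 = M, so (4·p_1 + 2·p_2)·x_1 = 4·M.
Demand: x_1*(p_1,p_2,M) = 4·M/(4·p_1 + 2·p_2), x_2* = 2·M/(4·p_1 + 2·p_2).
Here 4·13 + 2·6.2 = 64.4, giving x_1* = 15.5901 and x_2* = 7.795.

x_1* = 15.5901, x_2* = 7.795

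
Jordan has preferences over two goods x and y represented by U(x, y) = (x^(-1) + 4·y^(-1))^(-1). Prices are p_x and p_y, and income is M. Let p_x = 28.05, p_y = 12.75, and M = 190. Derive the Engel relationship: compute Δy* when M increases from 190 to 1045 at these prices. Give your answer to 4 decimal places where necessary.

Δy* = 38.5037

MU_x ∝ x^(-2), MU_y ∝ 4·y^(-2), so MRS = (1/4)·(y/x)^(2) = p_x/p_y.
Hence y/x = (4·p_x/p_y)^(1/(2)), i.e. raised to the 0.5 power.
With the ratio pinned down, the budget gives x* = M/(p_x + p_y·(y/x)) and y* = (y/x)·x*.
Numerically y/x = 2.966479, so x* = 190/(28.05 + 12.75·2.966479) = 2.8844 and y* = 2.966479·2.8844 = 8.5564.
At M' = 1045: y* = 47.0601. Change: 47.0601 − 8.5564 = 38.5037.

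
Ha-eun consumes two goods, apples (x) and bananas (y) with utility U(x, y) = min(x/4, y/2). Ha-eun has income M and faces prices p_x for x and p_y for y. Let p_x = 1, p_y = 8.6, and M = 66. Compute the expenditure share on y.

Leontief preferences: the optimum is at the kink where x/4 = y/2, i.e. y = (1/2)·x.
Budget: p_x·x + p_y·(1/2)·x = M, so (4·p_x + 2·p_y)·x = 4·M.
Demand: x*(p_x,p_y,M) = 4·M/(4·p_x + 2·p_y), y* = 2·M/(4·p_x + 2·p_y).
Here 4·1 + 2·8.6 = 21.2, giving x* = 12.4528 and y* = 6.2264.
Expenditure on y: 8.6·6.2264 = 53.5472; share = 0.8113.

share on y = 0.8113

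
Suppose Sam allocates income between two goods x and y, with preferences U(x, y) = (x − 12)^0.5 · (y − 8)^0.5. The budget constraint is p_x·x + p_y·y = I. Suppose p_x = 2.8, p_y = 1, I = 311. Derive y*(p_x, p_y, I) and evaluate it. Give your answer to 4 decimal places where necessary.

This is Cobb-Douglas in (x−12, y−8): tangency gives 0.5·p_y·(y−8) = 0.5·p_x·(x−12).
Substituting into the budget: x* = 12 + 0.5·(I − 12·p_x − 8·p_y)/p_x, and y* = 8 + 0.5·(…)/p_y.
Discretionary income = 311 − 12·2.8 − 8·1 = 269.4; y* = 8 + 0.5·269.4/1 = 142.7.

y* = 142.7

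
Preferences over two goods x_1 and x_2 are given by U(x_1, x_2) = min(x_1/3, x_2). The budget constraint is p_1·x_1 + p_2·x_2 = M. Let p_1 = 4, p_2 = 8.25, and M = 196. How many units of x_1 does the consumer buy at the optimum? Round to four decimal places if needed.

Leontief preferences: the optimum is at the kink where x_1/3 = x_2/1, i.e. x_2 = (1/3)·x_1.
Budget: p_1·x_1 + p_2·(1/3)·x_1 = M, so (3·p_1 + p_2)·x_1 = 3·M.
Demand: x_1*(p_1,p_2,M) = 3·M/(3·p_1 + p_2), x_2* = M/(3·p_1 + p_2).
Here 3·4 + 8.25 = 20.25, giving x_1* = 29.037.

x_1* = 29.037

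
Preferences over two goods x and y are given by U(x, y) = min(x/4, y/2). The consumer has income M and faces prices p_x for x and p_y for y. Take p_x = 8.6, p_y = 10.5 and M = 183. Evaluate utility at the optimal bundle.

V = 3.3032

Leontief preferences: the optimum is at the kink where x/4 = y/2, i.e. y = (1/2)·x.
Budget: p_x·x + p_y·(1/2)·x = M, so (4·p_x + 2·p_y)·x = 4·M.
Demand: x*(p_x,p_y,M) = 4·M/(4·p_x + 2·p_y), y* = 2·M/(4·p_x + 2·p_y).
Here 4·8.6 + 2·10.5 = 55.4, giving x* = 13.213 and y* = 6.6065.
Utility at the optimum: U(13.213, 6.6065) = 3.3032.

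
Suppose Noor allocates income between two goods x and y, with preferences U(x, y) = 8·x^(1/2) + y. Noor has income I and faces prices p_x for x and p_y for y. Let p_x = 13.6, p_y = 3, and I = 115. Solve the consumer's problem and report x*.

x* = 0.7785

Set MRS = p_x/p_y: 4·x^(−1/2) = p_x/p_y.
Solve: √x = 4·p_y/p_x, so x*(p_x,p_y) = (4·p_y/p_x)², and y* = (I − p_x·x*)/p_y.
Plugging in: x* = (4·3/13.6)² = 0.7785.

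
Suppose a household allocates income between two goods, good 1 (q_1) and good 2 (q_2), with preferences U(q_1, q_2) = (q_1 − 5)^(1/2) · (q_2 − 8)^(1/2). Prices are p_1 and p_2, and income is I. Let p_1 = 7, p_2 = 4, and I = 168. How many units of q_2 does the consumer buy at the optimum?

This is Cobb-Douglas in (q_1−5, q_2−8): tangency gives 0.5·p_2·(q_2−8) = 0.5·p_1·(q_1−5).
After buying the subsistence bundle (5, 8), a share 0.5 of the remaining income goes to q_1: q_1* = 5 + 0.5·(I − 5p_1 − 8p_2)/p_1.
Discretionary income = 168 − 5·7 − 8·4 = 101; q_2* = 8 + 0.5·101/4 = 20.625.

q_2* = 20.625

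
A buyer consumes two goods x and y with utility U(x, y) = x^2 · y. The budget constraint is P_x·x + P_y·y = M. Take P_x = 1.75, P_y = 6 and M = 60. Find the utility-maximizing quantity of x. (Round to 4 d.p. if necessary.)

x* = 22.8571

The MRS is 2·y/x. Set MRS = P_x/P_y.
So 2·P_y·y = P_x·x; combined with the budget, a share 2/3 of income goes to x.
Demand: x*(P_x,P_y,M) = 2/3·M/P_x and y* = 1/3·M/P_y.
At P_x=1.75, P_y=6, M=60: x* = 2/3·60/1.75 = 22.8571.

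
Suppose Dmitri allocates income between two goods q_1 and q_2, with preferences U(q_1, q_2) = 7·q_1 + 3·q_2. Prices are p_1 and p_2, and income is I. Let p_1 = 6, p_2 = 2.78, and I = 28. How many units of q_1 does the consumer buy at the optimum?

Perfect substitutes: compare marginal utility per dollar. 7/p_1 vs 3/p_2 → 1.1667 vs 1.0791.
q_1 gives more utility per dollar, so spend all income on q_1: q_1* = I/p_1, q_2* = 0.
Numerically: q_1* = 4.6667, q_2* = 0.

q_1* = 4.6667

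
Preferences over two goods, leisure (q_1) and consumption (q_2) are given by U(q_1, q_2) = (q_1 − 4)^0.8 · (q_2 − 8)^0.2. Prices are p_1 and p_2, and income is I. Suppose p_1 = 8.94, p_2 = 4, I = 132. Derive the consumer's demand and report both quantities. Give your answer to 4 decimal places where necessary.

q_1* = 9.7485, q_2* = 11.212

MRS = 4·(q_2−8)/(q_1−4). Tangency with p_1/p_2 gives q_2−8 = (1/4)·(p_1/p_2)·(q_1−4).
After buying the subsistence bundle (4, 8), a share 0.8 of the remaining income goes to q_1: q_1* = 4 + 0.8·(I − 4p_1 − 8p_2)/p_1.
Discretionary income = 132 − 4·8.94 − 8·4 = 64.24; q_1* = 4 + 0.8·64.24/8.94 = 9.7485; q_2* = 8 + 0.2·64.24/4 = 11.212.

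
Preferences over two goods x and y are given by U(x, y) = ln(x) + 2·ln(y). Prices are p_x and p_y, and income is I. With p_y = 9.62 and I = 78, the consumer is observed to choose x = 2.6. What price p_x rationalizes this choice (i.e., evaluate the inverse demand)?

p_x = 10

MU_x/MU_y = (y)/(2·x); tangency sets this equal to p_x/p_y.
Rearranging, p_y·y = 2·p_x·x. Substituting into the budget gives p_x·x·(1 + 2) = I.
Demand: x*(p_x,p_y,I) = 1/3·I/p_x and y* = 2/3·I/p_y.
Set x* = 2.6 in the demand function and solve for p_x: p_x = 10.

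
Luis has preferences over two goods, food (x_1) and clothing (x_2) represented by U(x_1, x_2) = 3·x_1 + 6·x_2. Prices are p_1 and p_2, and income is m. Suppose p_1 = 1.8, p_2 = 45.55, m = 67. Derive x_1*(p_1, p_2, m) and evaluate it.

Linear utility — the consumer picks whichever good has higher MU/price: 3/1.8 = 1.6667 vs 6/45.55 = 0.1317.
x_1 gives more utility per dollar, so spend all income on x_1: x_1* = m/p_1, x_2* = 0.
Numerically: x_1* = 37.2222, x_2* = 0.

x_1* = 37.2222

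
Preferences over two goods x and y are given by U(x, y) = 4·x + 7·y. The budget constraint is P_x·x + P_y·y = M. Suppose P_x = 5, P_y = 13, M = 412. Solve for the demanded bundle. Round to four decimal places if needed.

Linear utility — the consumer picks whichever good has higher MU/price: 4/5 = 0.8 vs 7/13 = 0.5385.
x gives more utility per dollar, so spend all income on x: x* = M/P_x, y* = 0.
Numerically: x* = 82.4, y* = 0.

x* = 82.4, y* = 0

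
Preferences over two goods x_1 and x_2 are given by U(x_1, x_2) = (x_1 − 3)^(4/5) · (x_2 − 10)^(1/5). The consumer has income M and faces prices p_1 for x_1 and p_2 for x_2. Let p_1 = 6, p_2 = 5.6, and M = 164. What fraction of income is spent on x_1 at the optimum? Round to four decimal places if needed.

share on x_1 = 0.5488

This is Cobb-Douglas in (x_1−3, x_2−10): tangency gives 0.8·p_2·(x_2−10) = 0.2·p_1·(x_1−3).
Substituting into the budget: x_1* = 3 + 0.8·(M − 3·p_1 − 10·p_2)/p_1, and x_2* = 10 + 0.2·(…)/p_2.
Discretionary income = 164 − 3·6 − 10·5.6 = 90; x_1* = 3 + 0.8·90/6 = 15; x_2* = 10 + 0.2·90/5.6 = 13.2143.
Expenditure on x_1: 6·15 = 90; share = 0.5488.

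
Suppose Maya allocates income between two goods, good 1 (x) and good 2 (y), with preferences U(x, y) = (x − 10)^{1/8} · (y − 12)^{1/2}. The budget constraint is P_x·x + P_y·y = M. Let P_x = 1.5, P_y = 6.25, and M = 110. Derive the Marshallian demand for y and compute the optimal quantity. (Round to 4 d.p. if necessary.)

y* = 14.56

This is Cobb-Douglas in (x−10, y−12): tangency gives 0.125·P_y·(y−12) = 0.5·P_x·(x−10).
Substituting into the budget: x* = 10 + 0.2·(M − 10·P_x − 12·P_y)/P_x, and y* = 12 + 0.8·(…)/P_y.
Discretionary income = 110 − 10·1.5 − 12·6.25 = 20; y* = 12 + 0.8·20/6.25 = 14.56.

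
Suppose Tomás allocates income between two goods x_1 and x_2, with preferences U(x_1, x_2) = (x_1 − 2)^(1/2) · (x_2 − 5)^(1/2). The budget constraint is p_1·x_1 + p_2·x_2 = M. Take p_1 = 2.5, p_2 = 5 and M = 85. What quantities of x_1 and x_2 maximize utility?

Discretionary income = 85 − 2·2.5 − 5·5 = 55; x_1* = 2 + 0.5·55/2.5 = 13; x_2* = 5 + 0.5·55/5 = 10.5.

x_1* = 13, x_2* = 10.5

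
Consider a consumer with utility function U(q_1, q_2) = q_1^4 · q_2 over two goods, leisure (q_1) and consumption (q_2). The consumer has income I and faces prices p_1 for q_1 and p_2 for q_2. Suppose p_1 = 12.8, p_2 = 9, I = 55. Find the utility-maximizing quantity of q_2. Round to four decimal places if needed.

MU_q_1/MU_q_2 = (4·q_2)/(q_1); tangency sets this equal to p_1/p_2.
So 4·p_2·q_2 = p_1·q_1; combined with the budget, a share 0.8 of income goes to q_1.
Demand: q_1*(p_1,p_2,I) = 0.8·I/p_1 and q_2* = 0.2·I/p_2.
At p_1=12.8, p_2=9, I=55: q_2* = 0.2·55/9 = 1.2222.

q_2* = 1.2222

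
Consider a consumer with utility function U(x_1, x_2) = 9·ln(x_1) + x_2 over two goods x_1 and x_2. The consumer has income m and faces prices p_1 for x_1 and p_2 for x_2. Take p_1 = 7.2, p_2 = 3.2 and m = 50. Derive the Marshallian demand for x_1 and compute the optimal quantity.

x_1* = 4

MU_x_1 = 9/x_1, MU_x_2 = 1. Tangency: 9/x_1 = p_1/p_2.
So x_1*(p_1,p_2) = 9·p_2/p_1, independent of income; and x_2* = (m − 9·p_2)/p_2.
At the given prices: x_1* = 9·3.2/7.2 = 4.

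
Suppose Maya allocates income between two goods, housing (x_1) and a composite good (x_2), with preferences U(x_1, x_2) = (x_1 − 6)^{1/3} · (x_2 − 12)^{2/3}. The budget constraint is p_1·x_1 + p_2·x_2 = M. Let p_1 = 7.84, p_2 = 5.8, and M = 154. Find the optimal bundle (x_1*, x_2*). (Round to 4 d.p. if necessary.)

Discretionary income = 154 − 6·7.84 − 12·5.8 = 37.36; x_1* = 6 + 1/3·37.36/7.84 = 7.5884; x_2* = 12 + 2/3·37.36/5.8 = 16.2943.

x_1* = 7.5884, x_2* = 16.2943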